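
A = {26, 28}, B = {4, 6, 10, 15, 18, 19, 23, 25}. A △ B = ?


A △ B = (A \ B) ∪ (B \ A) = elements in exactly one of A or B
A \ B = {26, 28}
B \ A = {4, 6, 10, 15, 18, 19, 23, 25}
A △ B = {4, 6, 10, 15, 18, 19, 23, 25, 26, 28}

A △ B = {4, 6, 10, 15, 18, 19, 23, 25, 26, 28}


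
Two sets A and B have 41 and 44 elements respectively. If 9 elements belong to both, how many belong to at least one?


|A ∪ B| = |A| + |B| - |A ∩ B|
= 41 + 44 - 9
= 76

|A ∪ B| = 76


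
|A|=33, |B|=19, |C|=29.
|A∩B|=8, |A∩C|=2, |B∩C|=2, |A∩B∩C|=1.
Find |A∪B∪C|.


|A∪B∪C| = |A|+|B|+|C| - |A∩B|-|A∩C|-|B∩C| + |A∩B∩C|
= 33+19+29 - 8-2-2 + 1
= 81 - 12 + 1
= 70

|A ∪ B ∪ C| = 70


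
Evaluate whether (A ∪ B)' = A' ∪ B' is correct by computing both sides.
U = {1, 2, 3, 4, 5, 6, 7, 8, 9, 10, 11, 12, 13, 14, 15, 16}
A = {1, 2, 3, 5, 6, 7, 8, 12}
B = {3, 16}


LHS: A ∪ B = {1, 2, 3, 5, 6, 7, 8, 12, 16}
(A ∪ B)' = U \ (A ∪ B) = {4, 9, 10, 11, 13, 14, 15}
A' = {4, 9, 10, 11, 13, 14, 15, 16}, B' = {1, 2, 4, 5, 6, 7, 8, 9, 10, 11, 12, 13, 14, 15}
Claimed RHS: A' ∪ B' = {1, 2, 4, 5, 6, 7, 8, 9, 10, 11, 12, 13, 14, 15, 16}
Identity is INVALID: LHS = {4, 9, 10, 11, 13, 14, 15} but the RHS claimed here equals {1, 2, 4, 5, 6, 7, 8, 9, 10, 11, 12, 13, 14, 15, 16}. The correct form is (A ∪ B)' = A' ∩ B'.

Identity is invalid: (A ∪ B)' = {4, 9, 10, 11, 13, 14, 15} but A' ∪ B' = {1, 2, 4, 5, 6, 7, 8, 9, 10, 11, 12, 13, 14, 15, 16}. The correct De Morgan law is (A ∪ B)' = A' ∩ B'.


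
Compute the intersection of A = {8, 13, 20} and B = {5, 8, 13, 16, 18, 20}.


A ∩ B = elements in both A and B
A = {8, 13, 20}
B = {5, 8, 13, 16, 18, 20}
A ∩ B = {8, 13, 20}

A ∩ B = {8, 13, 20}


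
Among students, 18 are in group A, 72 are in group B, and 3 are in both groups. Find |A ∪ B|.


|A ∪ B| = |A| + |B| - |A ∩ B|
= 18 + 72 - 3
= 87

|A ∪ B| = 87


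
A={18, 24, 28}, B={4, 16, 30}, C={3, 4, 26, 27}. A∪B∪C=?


A ∪ B = {4, 16, 18, 24, 28, 30}
(A ∪ B) ∪ C = {3, 4, 16, 18, 24, 26, 27, 28, 30}

A ∪ B ∪ C = {3, 4, 16, 18, 24, 26, 27, 28, 30}


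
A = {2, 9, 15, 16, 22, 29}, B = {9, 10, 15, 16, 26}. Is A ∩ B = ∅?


Disjoint means A ∩ B = ∅.
A ∩ B = {9, 15, 16}
A ∩ B ≠ ∅, so A and B are NOT disjoint.

No, A and B are not disjoint (A ∩ B = {9, 15, 16})


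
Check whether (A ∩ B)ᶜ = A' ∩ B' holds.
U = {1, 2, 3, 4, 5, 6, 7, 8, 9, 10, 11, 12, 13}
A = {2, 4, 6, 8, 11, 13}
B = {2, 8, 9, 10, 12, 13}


LHS: A ∩ B = {2, 8, 13}
(A ∩ B)' = U \ (A ∩ B) = {1, 3, 4, 5, 6, 7, 9, 10, 11, 12}
A' = {1, 3, 5, 7, 9, 10, 12}, B' = {1, 3, 4, 5, 6, 7, 11}
Claimed RHS: A' ∩ B' = {1, 3, 5, 7}
Identity is INVALID: LHS = {1, 3, 4, 5, 6, 7, 9, 10, 11, 12} but the RHS claimed here equals {1, 3, 5, 7}. The correct form is (A ∩ B)' = A' ∪ B'.

Identity is invalid: (A ∩ B)' = {1, 3, 4, 5, 6, 7, 9, 10, 11, 12} but A' ∩ B' = {1, 3, 5, 7}. The correct De Morgan law is (A ∩ B)' = A' ∪ B'.


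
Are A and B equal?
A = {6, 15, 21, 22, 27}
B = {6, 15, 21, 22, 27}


Two sets are equal iff they have exactly the same elements.
A = {6, 15, 21, 22, 27}
B = {6, 15, 21, 22, 27}
Same elements → A = B

Yes, A = B


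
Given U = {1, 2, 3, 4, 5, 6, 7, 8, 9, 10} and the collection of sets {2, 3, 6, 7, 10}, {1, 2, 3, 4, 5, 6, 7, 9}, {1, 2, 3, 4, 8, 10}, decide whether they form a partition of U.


A partition requires: (1) non-empty parts, (2) pairwise disjoint, (3) union = U
Parts: {2, 3, 6, 7, 10}, {1, 2, 3, 4, 5, 6, 7, 9}, {1, 2, 3, 4, 8, 10}
Union of parts: {1, 2, 3, 4, 5, 6, 7, 8, 9, 10}
U = {1, 2, 3, 4, 5, 6, 7, 8, 9, 10}
All non-empty? True
Pairwise disjoint? False
Covers U? True

No, not a valid partition


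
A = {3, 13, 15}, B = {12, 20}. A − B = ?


A \ B = elements in A but not in B
A = {3, 13, 15}
B = {12, 20}
Remove from A any elements in B
A \ B = {3, 13, 15}

A \ B = {3, 13, 15}


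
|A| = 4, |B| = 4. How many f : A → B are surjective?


n = |A| = 4, k = |B| = 4. Surjections via inclusion-exclusion:
S(n,k) = Σ(-1)^i × C(k,i) × (k-i)^n, i=0 to k
i=0: (-1)^0×C(4,0)×4^4 = 256
i=1: (-1)^1×C(4,1)×3^4 = -324
i=2: (-1)^2×C(4,2)×2^4 = 96
i=3: (-1)^3×C(4,3)×1^4 = -4
i=4: (-1)^4×C(4,4)×0^4 = 0
Total = 24

Number of surjections = 24


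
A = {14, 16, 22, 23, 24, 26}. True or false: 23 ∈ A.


A = {14, 16, 22, 23, 24, 26}
Checking if 23 is in A
23 is in A → True

23 ∈ A


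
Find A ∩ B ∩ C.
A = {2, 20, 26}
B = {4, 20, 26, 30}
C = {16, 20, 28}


A ∩ B = {20, 26}
(A ∩ B) ∩ C = {20}

A ∩ B ∩ C = {20}


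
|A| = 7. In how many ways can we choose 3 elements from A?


C(n,k) = n! / (k!(n-k)!)
C(7,3) = 7! / (3!4!)
= 35

C(7,3) = 35


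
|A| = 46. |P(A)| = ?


Number of subsets = 2^n
= 2^46
= 70368744177664

|P(A)| = 70368744177664


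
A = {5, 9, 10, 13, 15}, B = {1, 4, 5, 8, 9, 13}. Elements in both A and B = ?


A = {5, 9, 10, 13, 15}
B = {1, 4, 5, 8, 9, 13}
Region: in both A and B
Elements: {5, 9, 13}

Elements in both A and B: {5, 9, 13}


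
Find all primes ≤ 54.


Checking each candidate:
Condition: primes ≤ 54
Result = {2, 3, 5, 7, 11, 13, 17, 19, 23, 29, 31, 37, 41, 43, 47, 53}

{2, 3, 5, 7, 11, 13, 17, 19, 23, 29, 31, 37, 41, 43, 47, 53}


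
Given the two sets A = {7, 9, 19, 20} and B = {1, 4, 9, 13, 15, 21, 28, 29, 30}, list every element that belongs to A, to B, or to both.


A ∪ B = all elements in A or B (or both)
A = {7, 9, 19, 20}
B = {1, 4, 9, 13, 15, 21, 28, 29, 30}
A ∪ B = {1, 4, 7, 9, 13, 15, 19, 20, 21, 28, 29, 30}

A ∪ B = {1, 4, 7, 9, 13, 15, 19, 20, 21, 28, 29, 30}


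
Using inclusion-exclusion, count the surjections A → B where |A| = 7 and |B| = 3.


n = |A| = 7, k = |B| = 3. Surjections via inclusion-exclusion:
S(n,k) = Σ(-1)^i × C(k,i) × (k-i)^n, i=0 to k
i=0: (-1)^0×C(3,0)×3^7 = 2187
i=1: (-1)^1×C(3,1)×2^7 = -384
i=2: (-1)^2×C(3,2)×1^7 = 3
i=3: (-1)^3×C(3,3)×0^7 = 0
Total = 1806

Number of surjections = 1806


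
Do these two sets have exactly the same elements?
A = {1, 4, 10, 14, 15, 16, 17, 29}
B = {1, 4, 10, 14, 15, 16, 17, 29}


Two sets are equal iff they have exactly the same elements.
A = {1, 4, 10, 14, 15, 16, 17, 29}
B = {1, 4, 10, 14, 15, 16, 17, 29}
Same elements → A = B

Yes, A = B


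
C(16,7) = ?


C(n,k) = n! / (k!(n-k)!)
C(16,7) = 16! / (7!9!)
= 11440

C(16,7) = 11440


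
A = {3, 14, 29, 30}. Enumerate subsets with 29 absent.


A subset of A that omits 29 is a subset of A \ {29}, so there are 2^(n-1) = 2^3 = 8 of them.
Subsets excluding 29: ∅, {3}, {14}, {30}, {3, 14}, {3, 30}, {14, 30}, {3, 14, 30}

Subsets excluding 29 (8 total): ∅, {3}, {14}, {30}, {3, 14}, {3, 30}, {14, 30}, {3, 14, 30}


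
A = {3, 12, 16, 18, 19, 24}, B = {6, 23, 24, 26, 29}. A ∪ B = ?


A ∪ B = all elements in A or B (or both)
A = {3, 12, 16, 18, 19, 24}
B = {6, 23, 24, 26, 29}
A ∪ B = {3, 6, 12, 16, 18, 19, 23, 24, 26, 29}

A ∪ B = {3, 6, 12, 16, 18, 19, 23, 24, 26, 29}


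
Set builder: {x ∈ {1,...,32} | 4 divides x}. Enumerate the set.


Checking each candidate:
Condition: multiples of 4 in {1,...,32}
Result = {4, 8, 12, 16, 20, 24, 28, 32}

{4, 8, 12, 16, 20, 24, 28, 32}


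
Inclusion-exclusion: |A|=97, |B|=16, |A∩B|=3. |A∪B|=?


|A ∪ B| = |A| + |B| - |A ∩ B|
= 97 + 16 - 3
= 110

|A ∪ B| = 110


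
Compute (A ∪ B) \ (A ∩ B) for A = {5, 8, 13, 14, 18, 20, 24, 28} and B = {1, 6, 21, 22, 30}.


A △ B = (A \ B) ∪ (B \ A) = elements in exactly one of A or B
A \ B = {5, 8, 13, 14, 18, 20, 24, 28}
B \ A = {1, 6, 21, 22, 30}
A △ B = {1, 5, 6, 8, 13, 14, 18, 20, 21, 22, 24, 28, 30}

A △ B = {1, 5, 6, 8, 13, 14, 18, 20, 21, 22, 24, 28, 30}


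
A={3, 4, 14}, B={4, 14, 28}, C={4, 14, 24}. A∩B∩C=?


A ∩ B = {4, 14}
(A ∩ B) ∩ C = {4, 14}

A ∩ B ∩ C = {4, 14}


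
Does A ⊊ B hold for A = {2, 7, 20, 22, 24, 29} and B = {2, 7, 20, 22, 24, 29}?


A ⊂ B requires: A ⊆ B AND A ≠ B.
A ⊆ B? Yes
A = B? Yes
A = B, so A is not a PROPER subset.

No, A is not a proper subset of B


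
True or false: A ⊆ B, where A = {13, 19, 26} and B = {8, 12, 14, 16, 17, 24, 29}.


A ⊆ B means every element of A is in B.
Elements in A not in B: {13, 19, 26}
So A ⊄ B.

No, A ⊄ B


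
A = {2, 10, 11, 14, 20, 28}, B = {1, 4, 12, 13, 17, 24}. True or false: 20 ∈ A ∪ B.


A = {2, 10, 11, 14, 20, 28}, B = {1, 4, 12, 13, 17, 24}
A ∪ B = all elements in A or B
A ∪ B = {1, 2, 4, 10, 11, 12, 13, 14, 17, 20, 24, 28}
Checking if 20 ∈ A ∪ B
20 is in A ∪ B → True

20 ∈ A ∪ B


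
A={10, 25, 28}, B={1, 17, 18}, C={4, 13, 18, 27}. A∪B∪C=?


A ∪ B = {1, 10, 17, 18, 25, 28}
(A ∪ B) ∪ C = {1, 4, 10, 13, 17, 18, 25, 27, 28}

A ∪ B ∪ C = {1, 4, 10, 13, 17, 18, 25, 27, 28}


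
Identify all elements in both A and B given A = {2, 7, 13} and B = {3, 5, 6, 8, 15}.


A = {2, 7, 13}
B = {3, 5, 6, 8, 15}
Region: in both A and B
Elements: ∅

Elements in both A and B: ∅


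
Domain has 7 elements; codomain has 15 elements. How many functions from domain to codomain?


Each of |A| = 7 inputs maps to any of |B| = 15 outputs.
# functions = |B|^|A| = 15^7
= 170859375

Number of functions = 170859375


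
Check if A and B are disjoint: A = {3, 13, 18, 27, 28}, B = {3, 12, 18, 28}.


Disjoint means A ∩ B = ∅.
A ∩ B = {3, 18, 28}
A ∩ B ≠ ∅, so A and B are NOT disjoint.

No, A and B are not disjoint (A ∩ B = {3, 18, 28})


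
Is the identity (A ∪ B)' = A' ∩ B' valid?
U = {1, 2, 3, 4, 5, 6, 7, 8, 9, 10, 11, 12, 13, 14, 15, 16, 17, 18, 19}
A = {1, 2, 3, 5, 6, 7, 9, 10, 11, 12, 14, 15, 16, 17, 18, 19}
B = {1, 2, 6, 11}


LHS: A ∪ B = {1, 2, 3, 5, 6, 7, 9, 10, 11, 12, 14, 15, 16, 17, 18, 19}
(A ∪ B)' = U \ (A ∪ B) = {4, 8, 13}
A' = {4, 8, 13}, B' = {3, 4, 5, 7, 8, 9, 10, 12, 13, 14, 15, 16, 17, 18, 19}
Claimed RHS: A' ∩ B' = {4, 8, 13}
Identity is VALID: LHS = RHS = {4, 8, 13} ✓

Identity is valid. (A ∪ B)' = A' ∩ B' = {4, 8, 13}


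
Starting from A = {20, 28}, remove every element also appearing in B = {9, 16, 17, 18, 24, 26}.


A \ B = elements in A but not in B
A = {20, 28}
B = {9, 16, 17, 18, 24, 26}
Remove from A any elements in B
A \ B = {20, 28}

A \ B = {20, 28}


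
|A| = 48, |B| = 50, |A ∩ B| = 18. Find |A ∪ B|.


|A ∪ B| = |A| + |B| - |A ∩ B|
= 48 + 50 - 18
= 80

|A ∪ B| = 80


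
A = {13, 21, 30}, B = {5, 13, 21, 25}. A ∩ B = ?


A ∩ B = elements in both A and B
A = {13, 21, 30}
B = {5, 13, 21, 25}
A ∩ B = {13, 21}

A ∩ B = {13, 21}


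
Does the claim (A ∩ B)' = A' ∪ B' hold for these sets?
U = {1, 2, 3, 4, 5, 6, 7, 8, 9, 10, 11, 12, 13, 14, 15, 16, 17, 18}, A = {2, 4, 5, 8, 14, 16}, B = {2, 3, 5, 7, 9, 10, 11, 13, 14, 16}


LHS: A ∩ B = {2, 5, 14, 16}
(A ∩ B)' = U \ (A ∩ B) = {1, 3, 4, 6, 7, 8, 9, 10, 11, 12, 13, 15, 17, 18}
A' = {1, 3, 6, 7, 9, 10, 11, 12, 13, 15, 17, 18}, B' = {1, 4, 6, 8, 12, 15, 17, 18}
Claimed RHS: A' ∪ B' = {1, 3, 4, 6, 7, 8, 9, 10, 11, 12, 13, 15, 17, 18}
Identity is VALID: LHS = RHS = {1, 3, 4, 6, 7, 8, 9, 10, 11, 12, 13, 15, 17, 18} ✓

Identity is valid. (A ∩ B)' = A' ∪ B' = {1, 3, 4, 6, 7, 8, 9, 10, 11, 12, 13, 15, 17, 18}


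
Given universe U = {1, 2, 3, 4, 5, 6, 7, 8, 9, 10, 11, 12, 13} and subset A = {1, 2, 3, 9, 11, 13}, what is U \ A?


Aᶜ = U \ A = elements in U but not in A
U = {1, 2, 3, 4, 5, 6, 7, 8, 9, 10, 11, 12, 13}
A = {1, 2, 3, 9, 11, 13}
Aᶜ = {4, 5, 6, 7, 8, 10, 12}

Aᶜ = {4, 5, 6, 7, 8, 10, 12}


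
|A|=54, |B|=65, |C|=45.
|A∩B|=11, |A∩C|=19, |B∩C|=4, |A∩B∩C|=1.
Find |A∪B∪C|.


|A∪B∪C| = |A|+|B|+|C| - |A∩B|-|A∩C|-|B∩C| + |A∩B∩C|
= 54+65+45 - 11-19-4 + 1
= 164 - 34 + 1
= 131

|A ∪ B ∪ C| = 131


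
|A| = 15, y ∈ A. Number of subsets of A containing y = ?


Subsets of A containing y correspond to subsets of A \ {y}, which has 14 elements.
Count = 2^(n-1) = 2^14
= 16384

Number of subsets containing y = 16384


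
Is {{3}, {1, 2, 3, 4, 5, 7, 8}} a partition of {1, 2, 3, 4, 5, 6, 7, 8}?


A partition requires: (1) non-empty parts, (2) pairwise disjoint, (3) union = U
Parts: {3}, {1, 2, 3, 4, 5, 7, 8}
Union of parts: {1, 2, 3, 4, 5, 7, 8}
U = {1, 2, 3, 4, 5, 6, 7, 8}
All non-empty? True
Pairwise disjoint? False
Covers U? False

No, not a valid partition


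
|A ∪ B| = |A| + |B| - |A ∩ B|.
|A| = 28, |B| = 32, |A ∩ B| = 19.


|A ∪ B| = |A| + |B| - |A ∩ B|
= 28 + 32 - 19
= 41

|A ∪ B| = 41


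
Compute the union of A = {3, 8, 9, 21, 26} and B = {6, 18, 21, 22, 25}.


A ∪ B = all elements in A or B (or both)
A = {3, 8, 9, 21, 26}
B = {6, 18, 21, 22, 25}
A ∪ B = {3, 6, 8, 9, 18, 21, 22, 25, 26}

A ∪ B = {3, 6, 8, 9, 18, 21, 22, 25, 26}


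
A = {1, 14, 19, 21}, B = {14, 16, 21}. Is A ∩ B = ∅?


Disjoint means A ∩ B = ∅.
A ∩ B = {14, 21}
A ∩ B ≠ ∅, so A and B are NOT disjoint.

No, A and B are not disjoint (A ∩ B = {14, 21})


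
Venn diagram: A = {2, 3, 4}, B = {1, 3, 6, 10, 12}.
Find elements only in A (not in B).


A = {2, 3, 4}
B = {1, 3, 6, 10, 12}
Region: only in A (not in B)
Elements: {2, 4}

Elements only in A (not in B): {2, 4}


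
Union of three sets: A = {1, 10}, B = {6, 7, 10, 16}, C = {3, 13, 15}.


A ∪ B = {1, 6, 7, 10, 16}
(A ∪ B) ∪ C = {1, 3, 6, 7, 10, 13, 15, 16}

A ∪ B ∪ C = {1, 3, 6, 7, 10, 13, 15, 16}


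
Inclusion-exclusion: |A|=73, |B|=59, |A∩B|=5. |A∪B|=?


|A ∪ B| = |A| + |B| - |A ∩ B|
= 73 + 59 - 5
= 127

|A ∪ B| = 127


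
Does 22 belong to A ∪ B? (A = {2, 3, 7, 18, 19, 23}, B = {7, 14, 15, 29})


A = {2, 3, 7, 18, 19, 23}, B = {7, 14, 15, 29}
A ∪ B = all elements in A or B
A ∪ B = {2, 3, 7, 14, 15, 18, 19, 23, 29}
Checking if 22 ∈ A ∪ B
22 is not in A ∪ B → False

22 ∉ A ∪ B


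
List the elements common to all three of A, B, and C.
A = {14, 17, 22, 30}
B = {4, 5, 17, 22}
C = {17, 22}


A ∩ B = {17, 22}
(A ∩ B) ∩ C = {17, 22}

A ∩ B ∩ C = {17, 22}


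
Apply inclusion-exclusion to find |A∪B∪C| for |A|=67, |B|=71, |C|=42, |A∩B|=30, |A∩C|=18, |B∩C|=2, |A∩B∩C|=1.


|A∪B∪C| = |A|+|B|+|C| - |A∩B|-|A∩C|-|B∩C| + |A∩B∩C|
= 67+71+42 - 30-18-2 + 1
= 180 - 50 + 1
= 131

|A ∪ B ∪ C| = 131


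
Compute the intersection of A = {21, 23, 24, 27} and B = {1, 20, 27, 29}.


A ∩ B = elements in both A and B
A = {21, 23, 24, 27}
B = {1, 20, 27, 29}
A ∩ B = {27}

A ∩ B = {27}


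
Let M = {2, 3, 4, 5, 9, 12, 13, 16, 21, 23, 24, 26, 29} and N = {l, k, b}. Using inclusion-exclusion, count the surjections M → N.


n = |M| = 13, k = |N| = 3. Surjections via inclusion-exclusion:
S(n,k) = Σ(-1)^i × C(k,i) × (k-i)^n, i=0 to k
i=0: (-1)^0×C(3,0)×3^13 = 1594323
i=1: (-1)^1×C(3,1)×2^13 = -24576
i=2: (-1)^2×C(3,2)×1^13 = 3
i=3: (-1)^3×C(3,3)×0^13 = 0
Total = 1569750

Number of surjections = 1569750


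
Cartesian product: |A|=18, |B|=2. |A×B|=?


|A × B| = |A| × |B|
= 18 × 2
= 36

|A × B| = 36


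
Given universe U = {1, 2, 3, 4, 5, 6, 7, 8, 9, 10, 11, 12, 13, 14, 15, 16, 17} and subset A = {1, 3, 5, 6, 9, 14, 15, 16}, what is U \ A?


Aᶜ = U \ A = elements in U but not in A
U = {1, 2, 3, 4, 5, 6, 7, 8, 9, 10, 11, 12, 13, 14, 15, 16, 17}
A = {1, 3, 5, 6, 9, 14, 15, 16}
Aᶜ = {2, 4, 7, 8, 10, 11, 12, 13, 17}

Aᶜ = {2, 4, 7, 8, 10, 11, 12, 13, 17}


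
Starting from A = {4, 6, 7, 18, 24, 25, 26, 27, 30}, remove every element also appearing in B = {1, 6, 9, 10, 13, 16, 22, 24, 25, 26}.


A \ B = elements in A but not in B
A = {4, 6, 7, 18, 24, 25, 26, 27, 30}
B = {1, 6, 9, 10, 13, 16, 22, 24, 25, 26}
Remove from A any elements in B
A \ B = {4, 7, 18, 27, 30}

A \ B = {4, 7, 18, 27, 30}


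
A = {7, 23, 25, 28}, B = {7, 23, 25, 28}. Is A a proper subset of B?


A ⊂ B requires: A ⊆ B AND A ≠ B.
A ⊆ B? Yes
A = B? Yes
A = B, so A is not a PROPER subset.

No, A is not a proper subset of B


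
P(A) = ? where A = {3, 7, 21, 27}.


|A| = 4, so |P(A)| = 2^4 = 16
Enumerate subsets by cardinality (0 to 4):
∅, {3}, {7}, {21}, {27}, {3, 7}, {3, 21}, {3, 27}, {7, 21}, {7, 27}, {21, 27}, {3, 7, 21}, {3, 7, 27}, {3, 21, 27}, {7, 21, 27}, {3, 7, 21, 27}

P(A) has 16 subsets: ∅, {3}, {7}, {21}, {27}, {3, 7}, {3, 21}, {3, 27}, {7, 21}, {7, 27}, {21, 27}, {3, 7, 21}, {3, 7, 27}, {3, 21, 27}, {7, 21, 27}, {3, 7, 21, 27}


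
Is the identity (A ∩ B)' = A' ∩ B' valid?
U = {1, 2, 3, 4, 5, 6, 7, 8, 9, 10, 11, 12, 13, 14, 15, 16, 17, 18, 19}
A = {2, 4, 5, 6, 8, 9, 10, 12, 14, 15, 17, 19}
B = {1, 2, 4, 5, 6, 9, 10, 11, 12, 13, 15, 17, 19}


LHS: A ∩ B = {2, 4, 5, 6, 9, 10, 12, 15, 17, 19}
(A ∩ B)' = U \ (A ∩ B) = {1, 3, 7, 8, 11, 13, 14, 16, 18}
A' = {1, 3, 7, 11, 13, 16, 18}, B' = {3, 7, 8, 14, 16, 18}
Claimed RHS: A' ∩ B' = {3, 7, 16, 18}
Identity is INVALID: LHS = {1, 3, 7, 8, 11, 13, 14, 16, 18} but the RHS claimed here equals {3, 7, 16, 18}. The correct form is (A ∩ B)' = A' ∪ B'.

Identity is invalid: (A ∩ B)' = {1, 3, 7, 8, 11, 13, 14, 16, 18} but A' ∩ B' = {3, 7, 16, 18}. The correct De Morgan law is (A ∩ B)' = A' ∪ B'.


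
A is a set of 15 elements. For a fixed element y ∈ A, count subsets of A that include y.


Subsets of A containing y correspond to subsets of A \ {y}, which has 14 elements.
Count = 2^(n-1) = 2^14
= 16384

Number of subsets containing y = 16384


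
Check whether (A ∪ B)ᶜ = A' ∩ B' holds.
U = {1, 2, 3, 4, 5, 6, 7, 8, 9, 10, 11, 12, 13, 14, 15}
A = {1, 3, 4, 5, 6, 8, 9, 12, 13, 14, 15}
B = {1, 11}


LHS: A ∪ B = {1, 3, 4, 5, 6, 8, 9, 11, 12, 13, 14, 15}
(A ∪ B)' = U \ (A ∪ B) = {2, 7, 10}
A' = {2, 7, 10, 11}, B' = {2, 3, 4, 5, 6, 7, 8, 9, 10, 12, 13, 14, 15}
Claimed RHS: A' ∩ B' = {2, 7, 10}
Identity is VALID: LHS = RHS = {2, 7, 10} ✓

Identity is valid. (A ∪ B)' = A' ∩ B' = {2, 7, 10}


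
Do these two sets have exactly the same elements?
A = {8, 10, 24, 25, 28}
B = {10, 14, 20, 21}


Two sets are equal iff they have exactly the same elements.
A = {8, 10, 24, 25, 28}
B = {10, 14, 20, 21}
Differences: {8, 14, 20, 21, 24, 25, 28}
A ≠ B

No, A ≠ B


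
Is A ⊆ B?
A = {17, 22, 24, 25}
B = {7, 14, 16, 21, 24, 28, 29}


A ⊆ B means every element of A is in B.
Elements in A not in B: {17, 22, 25}
So A ⊄ B.

No, A ⊄ B


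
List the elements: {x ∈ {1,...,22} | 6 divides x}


Checking each candidate:
Condition: multiples of 6 in {1,...,22}
Result = {6, 12, 18}

{6, 12, 18}


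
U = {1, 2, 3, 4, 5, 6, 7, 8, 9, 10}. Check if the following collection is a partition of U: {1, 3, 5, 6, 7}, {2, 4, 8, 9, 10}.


A partition requires: (1) non-empty parts, (2) pairwise disjoint, (3) union = U
Parts: {1, 3, 5, 6, 7}, {2, 4, 8, 9, 10}
Union of parts: {1, 2, 3, 4, 5, 6, 7, 8, 9, 10}
U = {1, 2, 3, 4, 5, 6, 7, 8, 9, 10}
All non-empty? True
Pairwise disjoint? True
Covers U? True

Yes, valid partition


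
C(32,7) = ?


C(n,k) = n! / (k!(n-k)!)
C(32,7) = 32! / (7!25!)
= 3365856

C(32,7) = 3365856


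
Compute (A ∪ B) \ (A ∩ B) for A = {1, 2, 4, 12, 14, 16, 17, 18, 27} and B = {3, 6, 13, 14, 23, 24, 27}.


A △ B = (A \ B) ∪ (B \ A) = elements in exactly one of A or B
A \ B = {1, 2, 4, 12, 16, 17, 18}
B \ A = {3, 6, 13, 23, 24}
A △ B = {1, 2, 3, 4, 6, 12, 13, 16, 17, 18, 23, 24}

A △ B = {1, 2, 3, 4, 6, 12, 13, 16, 17, 18, 23, 24}


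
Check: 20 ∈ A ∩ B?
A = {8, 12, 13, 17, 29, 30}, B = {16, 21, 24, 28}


A = {8, 12, 13, 17, 29, 30}, B = {16, 21, 24, 28}
A ∩ B = elements in both A and B
A ∩ B = ∅
Checking if 20 ∈ A ∩ B
20 is not in A ∩ B → False

20 ∉ A ∩ B


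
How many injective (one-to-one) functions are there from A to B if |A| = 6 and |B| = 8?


An injection sends each of |A| = 6 inputs to a distinct output in B.
# injections = |B|·(|B|-1)·…·(|B|-|A|+1) = 8! / (8 - 6)!
= 8 × 7 × 6 × 5 × 4 × 3
= 20160

Number of injections = 20160


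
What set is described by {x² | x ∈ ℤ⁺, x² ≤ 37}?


Checking each candidate:
Condition: positive perfect squares ≤ 37
Result = {1, 4, 9, 16, 25, 36}

{1, 4, 9, 16, 25, 36}


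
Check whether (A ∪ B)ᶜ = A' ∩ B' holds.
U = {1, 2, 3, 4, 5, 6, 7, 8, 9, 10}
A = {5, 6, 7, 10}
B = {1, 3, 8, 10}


LHS: A ∪ B = {1, 3, 5, 6, 7, 8, 10}
(A ∪ B)' = U \ (A ∪ B) = {2, 4, 9}
A' = {1, 2, 3, 4, 8, 9}, B' = {2, 4, 5, 6, 7, 9}
Claimed RHS: A' ∩ B' = {2, 4, 9}
Identity is VALID: LHS = RHS = {2, 4, 9} ✓

Identity is valid. (A ∪ B)' = A' ∩ B' = {2, 4, 9}


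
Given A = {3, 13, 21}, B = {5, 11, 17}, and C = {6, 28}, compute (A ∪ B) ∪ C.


A ∪ B = {3, 5, 11, 13, 17, 21}
(A ∪ B) ∪ C = {3, 5, 6, 11, 13, 17, 21, 28}

A ∪ B ∪ C = {3, 5, 6, 11, 13, 17, 21, 28}


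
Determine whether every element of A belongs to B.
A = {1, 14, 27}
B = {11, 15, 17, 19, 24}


A ⊆ B means every element of A is in B.
Elements in A not in B: {1, 14, 27}
So A ⊄ B.

No, A ⊄ B


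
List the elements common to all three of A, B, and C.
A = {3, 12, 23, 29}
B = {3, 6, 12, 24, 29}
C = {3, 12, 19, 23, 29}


A ∩ B = {3, 12, 29}
(A ∩ B) ∩ C = {3, 12, 29}

A ∩ B ∩ C = {3, 12, 29}


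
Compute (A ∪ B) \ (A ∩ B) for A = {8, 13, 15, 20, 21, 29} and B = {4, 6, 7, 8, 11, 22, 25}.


A △ B = (A \ B) ∪ (B \ A) = elements in exactly one of A or B
A \ B = {13, 15, 20, 21, 29}
B \ A = {4, 6, 7, 11, 22, 25}
A △ B = {4, 6, 7, 11, 13, 15, 20, 21, 22, 25, 29}

A △ B = {4, 6, 7, 11, 13, 15, 20, 21, 22, 25, 29}


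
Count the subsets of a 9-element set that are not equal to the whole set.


Total subsets = 2^n = 2^9 = 512
Proper subsets exclude the set itself: 2^n - 1
= 512 - 1
= 511

Number of proper subsets = 511


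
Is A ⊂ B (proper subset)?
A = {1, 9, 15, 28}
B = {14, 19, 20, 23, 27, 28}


A ⊂ B requires: A ⊆ B AND A ≠ B.
A ⊆ B? No
A ⊄ B, so A is not a proper subset.

No, A is not a proper subset of B


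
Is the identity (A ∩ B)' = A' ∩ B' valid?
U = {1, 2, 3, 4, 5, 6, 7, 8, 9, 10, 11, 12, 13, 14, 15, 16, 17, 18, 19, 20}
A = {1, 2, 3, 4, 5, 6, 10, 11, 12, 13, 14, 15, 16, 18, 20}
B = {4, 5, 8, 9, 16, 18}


LHS: A ∩ B = {4, 5, 16, 18}
(A ∩ B)' = U \ (A ∩ B) = {1, 2, 3, 6, 7, 8, 9, 10, 11, 12, 13, 14, 15, 17, 19, 20}
A' = {7, 8, 9, 17, 19}, B' = {1, 2, 3, 6, 7, 10, 11, 12, 13, 14, 15, 17, 19, 20}
Claimed RHS: A' ∩ B' = {7, 17, 19}
Identity is INVALID: LHS = {1, 2, 3, 6, 7, 8, 9, 10, 11, 12, 13, 14, 15, 17, 19, 20} but the RHS claimed here equals {7, 17, 19}. The correct form is (A ∩ B)' = A' ∪ B'.

Identity is invalid: (A ∩ B)' = {1, 2, 3, 6, 7, 8, 9, 10, 11, 12, 13, 14, 15, 17, 19, 20} but A' ∩ B' = {7, 17, 19}. The correct De Morgan law is (A ∩ B)' = A' ∪ B'.


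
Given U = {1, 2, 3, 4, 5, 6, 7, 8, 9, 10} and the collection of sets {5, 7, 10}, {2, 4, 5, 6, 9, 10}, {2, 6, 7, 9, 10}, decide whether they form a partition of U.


A partition requires: (1) non-empty parts, (2) pairwise disjoint, (3) union = U
Parts: {5, 7, 10}, {2, 4, 5, 6, 9, 10}, {2, 6, 7, 9, 10}
Union of parts: {2, 4, 5, 6, 7, 9, 10}
U = {1, 2, 3, 4, 5, 6, 7, 8, 9, 10}
All non-empty? True
Pairwise disjoint? False
Covers U? False

No, not a valid partition


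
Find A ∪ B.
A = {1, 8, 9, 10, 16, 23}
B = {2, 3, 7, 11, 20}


A ∪ B = all elements in A or B (or both)
A = {1, 8, 9, 10, 16, 23}
B = {2, 3, 7, 11, 20}
A ∪ B = {1, 2, 3, 7, 8, 9, 10, 11, 16, 20, 23}

A ∪ B = {1, 2, 3, 7, 8, 9, 10, 11, 16, 20, 23}


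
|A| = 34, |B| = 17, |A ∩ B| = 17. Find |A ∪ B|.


|A ∪ B| = |A| + |B| - |A ∩ B|
= 34 + 17 - 17
= 34

|A ∪ B| = 34


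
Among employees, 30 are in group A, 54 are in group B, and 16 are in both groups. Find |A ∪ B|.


|A ∪ B| = |A| + |B| - |A ∩ B|
= 30 + 54 - 16
= 68

|A ∪ B| = 68


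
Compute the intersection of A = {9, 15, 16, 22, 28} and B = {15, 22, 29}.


A ∩ B = elements in both A and B
A = {9, 15, 16, 22, 28}
B = {15, 22, 29}
A ∩ B = {15, 22}

A ∩ B = {15, 22}


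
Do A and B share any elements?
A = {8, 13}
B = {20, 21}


Disjoint means A ∩ B = ∅.
A ∩ B = ∅
A ∩ B = ∅, so A and B are disjoint.

No — A and B share no elements (A ∩ B = ∅), so they are disjoint


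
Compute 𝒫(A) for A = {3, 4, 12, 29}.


|A| = 4, so |P(A)| = 2^4 = 16
Enumerate subsets by cardinality (0 to 4):
∅, {3}, {4}, {12}, {29}, {3, 4}, {3, 12}, {3, 29}, {4, 12}, {4, 29}, {12, 29}, {3, 4, 12}, {3, 4, 29}, {3, 12, 29}, {4, 12, 29}, {3, 4, 12, 29}

P(A) has 16 subsets: ∅, {3}, {4}, {12}, {29}, {3, 4}, {3, 12}, {3, 29}, {4, 12}, {4, 29}, {12, 29}, {3, 4, 12}, {3, 4, 29}, {3, 12, 29}, {4, 12, 29}, {3, 4, 12, 29}


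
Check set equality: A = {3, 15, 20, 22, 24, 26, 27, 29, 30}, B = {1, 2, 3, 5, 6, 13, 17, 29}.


Two sets are equal iff they have exactly the same elements.
A = {3, 15, 20, 22, 24, 26, 27, 29, 30}
B = {1, 2, 3, 5, 6, 13, 17, 29}
Differences: {1, 2, 5, 6, 13, 15, 17, 20, 22, 24, 26, 27, 30}
A ≠ B

No, A ≠ B


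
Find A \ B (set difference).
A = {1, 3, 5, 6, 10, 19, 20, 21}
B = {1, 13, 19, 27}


A \ B = elements in A but not in B
A = {1, 3, 5, 6, 10, 19, 20, 21}
B = {1, 13, 19, 27}
Remove from A any elements in B
A \ B = {3, 5, 6, 10, 20, 21}

A \ B = {3, 5, 6, 10, 20, 21}


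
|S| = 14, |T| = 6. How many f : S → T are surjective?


n = |S| = 14, k = |T| = 6. Surjections via inclusion-exclusion:
S(n,k) = Σ(-1)^i × C(k,i) × (k-i)^n, i=0 to k
i=0: (-1)^0×C(6,0)×6^14 = 78364164096
i=1: (-1)^1×C(6,1)×5^14 = -36621093750
i=2: (-1)^2×C(6,2)×4^14 = 4026531840
i=3: (-1)^3×C(6,3)×3^14 = -95659380
i=4: (-1)^4×C(6,4)×2^14 = 245760
i=5: (-1)^5×C(6,5)×1^14 = -6
i=6: (-1)^6×C(6,6)×0^14 = 0
Total = 45674188560

Number of surjections = 45674188560


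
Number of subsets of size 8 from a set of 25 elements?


C(n,k) = n! / (k!(n-k)!)
C(25,8) = 25! / (8!17!)
= 1081575

C(25,8) = 1081575


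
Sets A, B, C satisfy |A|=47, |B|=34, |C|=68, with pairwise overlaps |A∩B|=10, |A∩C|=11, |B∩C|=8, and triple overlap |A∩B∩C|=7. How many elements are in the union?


|A∪B∪C| = |A|+|B|+|C| - |A∩B|-|A∩C|-|B∩C| + |A∩B∩C|
= 47+34+68 - 10-11-8 + 7
= 149 - 29 + 7
= 127

|A ∪ B ∪ C| = 127


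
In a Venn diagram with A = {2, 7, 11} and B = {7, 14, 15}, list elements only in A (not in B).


A = {2, 7, 11}
B = {7, 14, 15}
Region: only in A (not in B)
Elements: {2, 11}

Elements only in A (not in B): {2, 11}


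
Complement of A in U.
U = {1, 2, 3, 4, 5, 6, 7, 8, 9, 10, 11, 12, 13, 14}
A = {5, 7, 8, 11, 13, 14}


Aᶜ = U \ A = elements in U but not in A
U = {1, 2, 3, 4, 5, 6, 7, 8, 9, 10, 11, 12, 13, 14}
A = {5, 7, 8, 11, 13, 14}
Aᶜ = {1, 2, 3, 4, 6, 9, 10, 12}

Aᶜ = {1, 2, 3, 4, 6, 9, 10, 12}


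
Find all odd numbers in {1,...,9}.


Checking each candidate:
Condition: odd numbers in {1,...,9}
Result = {1, 3, 5, 7, 9}

{1, 3, 5, 7, 9}


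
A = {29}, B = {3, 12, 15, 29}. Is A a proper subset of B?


A ⊂ B requires: A ⊆ B AND A ≠ B.
A ⊆ B? Yes
A = B? No
A ⊂ B: Yes (A is a proper subset of B)

Yes, A ⊂ B


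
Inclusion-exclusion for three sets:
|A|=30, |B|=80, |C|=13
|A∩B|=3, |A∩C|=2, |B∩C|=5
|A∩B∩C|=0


|A∪B∪C| = |A|+|B|+|C| - |A∩B|-|A∩C|-|B∩C| + |A∩B∩C|
= 30+80+13 - 3-2-5 + 0
= 123 - 10 + 0
= 113

|A ∪ B ∪ C| = 113


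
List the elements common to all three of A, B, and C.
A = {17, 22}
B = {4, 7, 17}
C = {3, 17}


A ∩ B = {17}
(A ∩ B) ∩ C = {17}

A ∩ B ∩ C = {17}


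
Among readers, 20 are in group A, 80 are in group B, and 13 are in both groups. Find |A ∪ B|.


|A ∪ B| = |A| + |B| - |A ∩ B|
= 20 + 80 - 13
= 87

|A ∪ B| = 87


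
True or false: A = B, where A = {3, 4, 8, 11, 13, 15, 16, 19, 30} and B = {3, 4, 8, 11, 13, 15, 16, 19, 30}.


Two sets are equal iff they have exactly the same elements.
A = {3, 4, 8, 11, 13, 15, 16, 19, 30}
B = {3, 4, 8, 11, 13, 15, 16, 19, 30}
Same elements → A = B

Yes, A = B


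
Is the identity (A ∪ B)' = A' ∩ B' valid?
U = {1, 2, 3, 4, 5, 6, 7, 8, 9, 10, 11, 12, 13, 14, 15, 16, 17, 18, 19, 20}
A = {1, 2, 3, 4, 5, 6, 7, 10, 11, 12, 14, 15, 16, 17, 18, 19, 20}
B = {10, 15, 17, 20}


LHS: A ∪ B = {1, 2, 3, 4, 5, 6, 7, 10, 11, 12, 14, 15, 16, 17, 18, 19, 20}
(A ∪ B)' = U \ (A ∪ B) = {8, 9, 13}
A' = {8, 9, 13}, B' = {1, 2, 3, 4, 5, 6, 7, 8, 9, 11, 12, 13, 14, 16, 18, 19}
Claimed RHS: A' ∩ B' = {8, 9, 13}
Identity is VALID: LHS = RHS = {8, 9, 13} ✓

Identity is valid. (A ∪ B)' = A' ∩ B' = {8, 9, 13}


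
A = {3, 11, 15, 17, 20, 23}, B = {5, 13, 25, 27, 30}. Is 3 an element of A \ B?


A = {3, 11, 15, 17, 20, 23}, B = {5, 13, 25, 27, 30}
A \ B = elements in A but not in B
A \ B = {3, 11, 15, 17, 20, 23}
Checking if 3 ∈ A \ B
3 is in A \ B → True

3 ∈ A \ B


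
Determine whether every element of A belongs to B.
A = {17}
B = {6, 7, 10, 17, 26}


A ⊆ B means every element of A is in B.
All elements of A are in B.
So A ⊆ B.

Yes, A ⊆ B


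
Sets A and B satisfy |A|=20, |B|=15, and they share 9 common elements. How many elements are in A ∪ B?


|A ∪ B| = |A| + |B| - |A ∩ B|
= 20 + 15 - 9
= 26

|A ∪ B| = 26


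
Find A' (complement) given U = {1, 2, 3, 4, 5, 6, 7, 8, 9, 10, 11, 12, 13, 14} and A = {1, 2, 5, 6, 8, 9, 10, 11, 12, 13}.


Aᶜ = U \ A = elements in U but not in A
U = {1, 2, 3, 4, 5, 6, 7, 8, 9, 10, 11, 12, 13, 14}
A = {1, 2, 5, 6, 8, 9, 10, 11, 12, 13}
Aᶜ = {3, 4, 7, 14}

Aᶜ = {3, 4, 7, 14}


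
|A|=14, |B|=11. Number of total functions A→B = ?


Each of |A| = 14 inputs maps to any of |B| = 11 outputs.
# functions = |B|^|A| = 11^14
= 379749833583241

Number of functions = 379749833583241


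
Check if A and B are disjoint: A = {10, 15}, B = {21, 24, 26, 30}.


Disjoint means A ∩ B = ∅.
A ∩ B = ∅
A ∩ B = ∅, so A and B are disjoint.

Yes, A and B are disjoint


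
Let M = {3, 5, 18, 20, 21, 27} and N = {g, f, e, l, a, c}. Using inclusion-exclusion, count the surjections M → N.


n = |M| = 6, k = |N| = 6. Surjections via inclusion-exclusion:
S(n,k) = Σ(-1)^i × C(k,i) × (k-i)^n, i=0 to k
i=0: (-1)^0×C(6,0)×6^6 = 46656
i=1: (-1)^1×C(6,1)×5^6 = -93750
i=2: (-1)^2×C(6,2)×4^6 = 61440
i=3: (-1)^3×C(6,3)×3^6 = -14580
i=4: (-1)^4×C(6,4)×2^6 = 960
i=5: (-1)^5×C(6,5)×1^6 = -6
i=6: (-1)^6×C(6,6)×0^6 = 0
Total = 720

Number of surjections = 720


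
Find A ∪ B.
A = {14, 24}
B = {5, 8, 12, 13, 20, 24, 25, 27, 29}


A ∪ B = all elements in A or B (or both)
A = {14, 24}
B = {5, 8, 12, 13, 20, 24, 25, 27, 29}
A ∪ B = {5, 8, 12, 13, 14, 20, 24, 25, 27, 29}

A ∪ B = {5, 8, 12, 13, 14, 20, 24, 25, 27, 29}


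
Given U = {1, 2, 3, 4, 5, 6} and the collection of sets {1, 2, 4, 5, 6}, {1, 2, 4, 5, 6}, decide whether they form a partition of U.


A partition requires: (1) non-empty parts, (2) pairwise disjoint, (3) union = U
Parts: {1, 2, 4, 5, 6}, {1, 2, 4, 5, 6}
Union of parts: {1, 2, 4, 5, 6}
U = {1, 2, 3, 4, 5, 6}
All non-empty? True
Pairwise disjoint? False
Covers U? False

No, not a valid partition


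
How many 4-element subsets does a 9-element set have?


C(n,k) = n! / (k!(n-k)!)
C(9,4) = 9! / (4!5!)
= 126

C(9,4) = 126


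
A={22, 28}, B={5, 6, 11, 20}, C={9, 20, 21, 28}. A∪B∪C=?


A ∪ B = {5, 6, 11, 20, 22, 28}
(A ∪ B) ∪ C = {5, 6, 9, 11, 20, 21, 22, 28}

A ∪ B ∪ C = {5, 6, 9, 11, 20, 21, 22, 28}


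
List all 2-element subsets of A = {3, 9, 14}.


|A| = 3, so A has C(3,2) = 3 subsets of size 2.
Enumerate by choosing 2 elements from A at a time:
{3, 9}, {3, 14}, {9, 14}

2-element subsets (3 total): {3, 9}, {3, 14}, {9, 14}


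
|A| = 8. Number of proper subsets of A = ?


Total subsets = 2^n = 2^8 = 256
Proper subsets exclude the set itself: 2^n - 1
= 256 - 1
= 255

Number of proper subsets = 255


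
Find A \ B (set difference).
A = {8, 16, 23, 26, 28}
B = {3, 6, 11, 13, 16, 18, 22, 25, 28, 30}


A \ B = elements in A but not in B
A = {8, 16, 23, 26, 28}
B = {3, 6, 11, 13, 16, 18, 22, 25, 28, 30}
Remove from A any elements in B
A \ B = {8, 23, 26}

A \ B = {8, 23, 26}


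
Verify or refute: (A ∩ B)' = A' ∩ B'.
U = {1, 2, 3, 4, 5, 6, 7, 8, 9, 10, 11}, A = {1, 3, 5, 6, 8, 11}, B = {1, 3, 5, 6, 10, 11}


LHS: A ∩ B = {1, 3, 5, 6, 11}
(A ∩ B)' = U \ (A ∩ B) = {2, 4, 7, 8, 9, 10}
A' = {2, 4, 7, 9, 10}, B' = {2, 4, 7, 8, 9}
Claimed RHS: A' ∩ B' = {2, 4, 7, 9}
Identity is INVALID: LHS = {2, 4, 7, 8, 9, 10} but the RHS claimed here equals {2, 4, 7, 9}. The correct form is (A ∩ B)' = A' ∪ B'.

Identity is invalid: (A ∩ B)' = {2, 4, 7, 8, 9, 10} but A' ∩ B' = {2, 4, 7, 9}. The correct De Morgan law is (A ∩ B)' = A' ∪ B'.


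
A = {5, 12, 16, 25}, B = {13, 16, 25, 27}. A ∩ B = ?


A ∩ B = elements in both A and B
A = {5, 12, 16, 25}
B = {13, 16, 25, 27}
A ∩ B = {16, 25}

A ∩ B = {16, 25}


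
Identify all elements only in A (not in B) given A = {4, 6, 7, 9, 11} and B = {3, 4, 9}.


A = {4, 6, 7, 9, 11}
B = {3, 4, 9}
Region: only in A (not in B)
Elements: {6, 7, 11}

Elements only in A (not in B): {6, 7, 11}


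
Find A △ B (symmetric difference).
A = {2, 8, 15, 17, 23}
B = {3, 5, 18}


A △ B = (A \ B) ∪ (B \ A) = elements in exactly one of A or B
A \ B = {2, 8, 15, 17, 23}
B \ A = {3, 5, 18}
A △ B = {2, 3, 5, 8, 15, 17, 18, 23}

A △ B = {2, 3, 5, 8, 15, 17, 18, 23}


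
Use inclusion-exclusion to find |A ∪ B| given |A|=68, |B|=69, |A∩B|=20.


|A ∪ B| = |A| + |B| - |A ∩ B|
= 68 + 69 - 20
= 117

|A ∪ B| = 117


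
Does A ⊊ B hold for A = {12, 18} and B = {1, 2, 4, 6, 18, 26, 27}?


A ⊂ B requires: A ⊆ B AND A ≠ B.
A ⊆ B? No
A ⊄ B, so A is not a proper subset.

No, A is not a proper subset of B


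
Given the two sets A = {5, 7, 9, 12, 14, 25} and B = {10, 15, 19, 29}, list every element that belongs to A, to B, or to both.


A ∪ B = all elements in A or B (or both)
A = {5, 7, 9, 12, 14, 25}
B = {10, 15, 19, 29}
A ∪ B = {5, 7, 9, 10, 12, 14, 15, 19, 25, 29}

A ∪ B = {5, 7, 9, 10, 12, 14, 15, 19, 25, 29}


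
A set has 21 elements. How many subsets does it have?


Number of subsets = 2^n
= 2^21
= 2097152

|P(A)| = 2097152


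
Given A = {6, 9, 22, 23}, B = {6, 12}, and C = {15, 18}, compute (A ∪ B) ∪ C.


A ∪ B = {6, 9, 12, 22, 23}
(A ∪ B) ∪ C = {6, 9, 12, 15, 18, 22, 23}

A ∪ B ∪ C = {6, 9, 12, 15, 18, 22, 23}


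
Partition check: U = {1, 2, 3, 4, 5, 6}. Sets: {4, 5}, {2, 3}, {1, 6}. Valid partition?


A partition requires: (1) non-empty parts, (2) pairwise disjoint, (3) union = U
Parts: {4, 5}, {2, 3}, {1, 6}
Union of parts: {1, 2, 3, 4, 5, 6}
U = {1, 2, 3, 4, 5, 6}
All non-empty? True
Pairwise disjoint? True
Covers U? True

Yes, valid partition


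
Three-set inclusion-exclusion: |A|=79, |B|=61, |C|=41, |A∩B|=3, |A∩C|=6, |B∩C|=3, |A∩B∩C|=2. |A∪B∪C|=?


|A∪B∪C| = |A|+|B|+|C| - |A∩B|-|A∩C|-|B∩C| + |A∩B∩C|
= 79+61+41 - 3-6-3 + 2
= 181 - 12 + 2
= 171

|A ∪ B ∪ C| = 171


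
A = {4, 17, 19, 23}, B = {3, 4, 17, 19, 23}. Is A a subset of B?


A ⊆ B means every element of A is in B.
All elements of A are in B.
So A ⊆ B.

Yes, A ⊆ B


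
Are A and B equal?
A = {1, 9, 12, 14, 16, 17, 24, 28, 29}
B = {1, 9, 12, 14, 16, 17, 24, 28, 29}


Two sets are equal iff they have exactly the same elements.
A = {1, 9, 12, 14, 16, 17, 24, 28, 29}
B = {1, 9, 12, 14, 16, 17, 24, 28, 29}
Same elements → A = B

Yes, A = B


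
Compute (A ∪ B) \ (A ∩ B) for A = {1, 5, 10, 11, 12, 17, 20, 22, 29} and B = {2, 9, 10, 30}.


A △ B = (A \ B) ∪ (B \ A) = elements in exactly one of A or B
A \ B = {1, 5, 11, 12, 17, 20, 22, 29}
B \ A = {2, 9, 30}
A △ B = {1, 2, 5, 9, 11, 12, 17, 20, 22, 29, 30}

A △ B = {1, 2, 5, 9, 11, 12, 17, 20, 22, 29, 30}


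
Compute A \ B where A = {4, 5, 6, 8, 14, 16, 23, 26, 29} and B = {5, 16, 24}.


A \ B = elements in A but not in B
A = {4, 5, 6, 8, 14, 16, 23, 26, 29}
B = {5, 16, 24}
Remove from A any elements in B
A \ B = {4, 6, 8, 14, 23, 26, 29}

A \ B = {4, 6, 8, 14, 23, 26, 29}


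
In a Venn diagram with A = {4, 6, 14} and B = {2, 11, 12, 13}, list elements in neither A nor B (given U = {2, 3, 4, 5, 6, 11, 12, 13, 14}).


A = {4, 6, 14}
B = {2, 11, 12, 13}
Region: in neither A nor B (given U = {2, 3, 4, 5, 6, 11, 12, 13, 14})
Elements: {3, 5}

Elements in neither A nor B (given U = {2, 3, 4, 5, 6, 11, 12, 13, 14}): {3, 5}


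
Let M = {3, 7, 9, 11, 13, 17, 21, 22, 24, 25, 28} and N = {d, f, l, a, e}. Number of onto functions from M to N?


n = |M| = 11, k = |N| = 5. Surjections via inclusion-exclusion:
S(n,k) = Σ(-1)^i × C(k,i) × (k-i)^n, i=0 to k
i=0: (-1)^0×C(5,0)×5^11 = 48828125
i=1: (-1)^1×C(5,1)×4^11 = -20971520
i=2: (-1)^2×C(5,2)×3^11 = 1771470
i=3: (-1)^3×C(5,3)×2^11 = -20480
i=4: (-1)^4×C(5,4)×1^11 = 5
i=5: (-1)^5×C(5,5)×0^11 = 0
Total = 29607600

Number of surjections = 29607600


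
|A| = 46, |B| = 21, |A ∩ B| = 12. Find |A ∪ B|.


|A ∪ B| = |A| + |B| - |A ∩ B|
= 46 + 21 - 12
= 55

|A ∪ B| = 55


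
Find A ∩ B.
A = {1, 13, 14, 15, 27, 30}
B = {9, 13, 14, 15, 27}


A ∩ B = elements in both A and B
A = {1, 13, 14, 15, 27, 30}
B = {9, 13, 14, 15, 27}
A ∩ B = {13, 14, 15, 27}

A ∩ B = {13, 14, 15, 27}


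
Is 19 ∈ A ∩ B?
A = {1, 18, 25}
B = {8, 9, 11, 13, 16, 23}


A = {1, 18, 25}, B = {8, 9, 11, 13, 16, 23}
A ∩ B = elements in both A and B
A ∩ B = ∅
Checking if 19 ∈ A ∩ B
19 is not in A ∩ B → False

19 ∉ A ∩ B


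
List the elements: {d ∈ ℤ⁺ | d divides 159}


Checking each candidate:
Condition: positive divisors of 159
Result = {1, 3, 53, 159}

{1, 3, 53, 159}


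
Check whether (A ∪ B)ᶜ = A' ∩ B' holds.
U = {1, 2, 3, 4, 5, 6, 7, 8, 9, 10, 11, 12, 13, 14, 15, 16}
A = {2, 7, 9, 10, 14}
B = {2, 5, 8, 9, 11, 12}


LHS: A ∪ B = {2, 5, 7, 8, 9, 10, 11, 12, 14}
(A ∪ B)' = U \ (A ∪ B) = {1, 3, 4, 6, 13, 15, 16}
A' = {1, 3, 4, 5, 6, 8, 11, 12, 13, 15, 16}, B' = {1, 3, 4, 6, 7, 10, 13, 14, 15, 16}
Claimed RHS: A' ∩ B' = {1, 3, 4, 6, 13, 15, 16}
Identity is VALID: LHS = RHS = {1, 3, 4, 6, 13, 15, 16} ✓

Identity is valid. (A ∪ B)' = A' ∩ B' = {1, 3, 4, 6, 13, 15, 16}


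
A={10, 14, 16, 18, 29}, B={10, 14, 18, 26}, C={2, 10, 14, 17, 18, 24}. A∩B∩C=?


A ∩ B = {10, 14, 18}
(A ∩ B) ∩ C = {10, 14, 18}

A ∩ B ∩ C = {10, 14, 18}


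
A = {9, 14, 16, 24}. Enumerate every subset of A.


|A| = 4, so |P(A)| = 2^4 = 16
Enumerate subsets by cardinality (0 to 4):
∅, {9}, {14}, {16}, {24}, {9, 14}, {9, 16}, {9, 24}, {14, 16}, {14, 24}, {16, 24}, {9, 14, 16}, {9, 14, 24}, {9, 16, 24}, {14, 16, 24}, {9, 14, 16, 24}

P(A) has 16 subsets: ∅, {9}, {14}, {16}, {24}, {9, 14}, {9, 16}, {9, 24}, {14, 16}, {14, 24}, {16, 24}, {9, 14, 16}, {9, 14, 24}, {9, 16, 24}, {14, 16, 24}, {9, 14, 16, 24}


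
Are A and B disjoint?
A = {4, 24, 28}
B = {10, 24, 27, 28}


Disjoint means A ∩ B = ∅.
A ∩ B = {24, 28}
A ∩ B ≠ ∅, so A and B are NOT disjoint.

No, A and B are not disjoint (A ∩ B = {24, 28})


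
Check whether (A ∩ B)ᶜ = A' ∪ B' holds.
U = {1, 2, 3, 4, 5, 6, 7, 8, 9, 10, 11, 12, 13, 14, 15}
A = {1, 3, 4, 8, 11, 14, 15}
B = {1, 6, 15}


LHS: A ∩ B = {1, 15}
(A ∩ B)' = U \ (A ∩ B) = {2, 3, 4, 5, 6, 7, 8, 9, 10, 11, 12, 13, 14}
A' = {2, 5, 6, 7, 9, 10, 12, 13}, B' = {2, 3, 4, 5, 7, 8, 9, 10, 11, 12, 13, 14}
Claimed RHS: A' ∪ B' = {2, 3, 4, 5, 6, 7, 8, 9, 10, 11, 12, 13, 14}
Identity is VALID: LHS = RHS = {2, 3, 4, 5, 6, 7, 8, 9, 10, 11, 12, 13, 14} ✓

Identity is valid. (A ∩ B)' = A' ∪ B' = {2, 3, 4, 5, 6, 7, 8, 9, 10, 11, 12, 13, 14}


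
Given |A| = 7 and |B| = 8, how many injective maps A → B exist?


An injection sends each of |A| = 7 inputs to a distinct output in B.
# injections = |B|·(|B|-1)·…·(|B|-|A|+1) = 8! / (8 - 7)!
= 8 × 7 × 6 × 5 × 4 × 3 × 2
= 40320

Number of injections = 40320
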